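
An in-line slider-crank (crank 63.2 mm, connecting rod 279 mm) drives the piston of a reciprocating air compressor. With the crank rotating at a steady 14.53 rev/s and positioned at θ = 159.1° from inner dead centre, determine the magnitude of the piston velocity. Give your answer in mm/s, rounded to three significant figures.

1620

ω = 2π·14.5 = 91.29 rad/s
For an in-line slider-crank, x = r cosθ + √(L² − r² sin²θ), so v = −rω sinθ·[1 + r cosθ/√(L² − r² sin²θ)].
With r = 0.0632 m, L = 0.279 m, θ = 159.1°: √(L² − r² sin²θ) = 0.27809 m.
v = −0.0632·91.29·0.35674·[1 + 0.0632·-0.93420/0.27809] = -1.6213 m/s.
|v| = 1.6213 m/s = 1621.3 mm/s.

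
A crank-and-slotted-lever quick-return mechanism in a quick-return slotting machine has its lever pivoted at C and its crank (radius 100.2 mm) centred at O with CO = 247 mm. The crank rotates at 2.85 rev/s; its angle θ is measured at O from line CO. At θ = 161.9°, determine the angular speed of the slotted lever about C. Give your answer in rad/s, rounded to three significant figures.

10.1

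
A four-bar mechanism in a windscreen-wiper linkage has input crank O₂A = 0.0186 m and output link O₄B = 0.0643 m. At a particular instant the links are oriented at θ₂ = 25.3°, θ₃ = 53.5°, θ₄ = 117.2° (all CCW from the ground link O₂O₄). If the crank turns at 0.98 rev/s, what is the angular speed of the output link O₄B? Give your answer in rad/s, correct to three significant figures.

ω₂ = 6.158 rad/s (from 0.98 rev/s).
Differentiating the loop-closure r₂e^{iθ₂}+r₃e^{iθ₃}=r₁+r₄e^{iθ₄} gives r₂ω₂e^{iθ₂}+r₃ω₃e^{iθ₃}=r₄ω₄e^{iθ₄}.
Eliminating the other unknown: ω₄ = r₂ω₂ sin(θ₂−θ₃) / [r₄ sin(θ₄−θ₃)].
Numerator sine = -0.47255; denominator sine = +0.89649.
Result = 0.0186·6.158·(-0.47255) / (0.0643·(+0.89649)) = -0.93889 rad/s; magnitude 0.93889 rad/s.

0.939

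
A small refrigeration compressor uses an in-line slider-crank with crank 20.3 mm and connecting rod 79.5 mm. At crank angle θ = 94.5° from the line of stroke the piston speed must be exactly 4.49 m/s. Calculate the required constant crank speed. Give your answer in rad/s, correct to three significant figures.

227

For an in-line slider-crank, |v_piston| = rω|sinθ|·[1 + r cosθ/√(L² − r² sin²θ)].
With r = 0.0203 m, L = 0.0795 m, θ = 94.5°: the bracketed kinematic factor |dx/dθ| = 0.019818 m.
ω = v/|dx/dθ| = 4.49/0.019818 = 226.56 rad/s.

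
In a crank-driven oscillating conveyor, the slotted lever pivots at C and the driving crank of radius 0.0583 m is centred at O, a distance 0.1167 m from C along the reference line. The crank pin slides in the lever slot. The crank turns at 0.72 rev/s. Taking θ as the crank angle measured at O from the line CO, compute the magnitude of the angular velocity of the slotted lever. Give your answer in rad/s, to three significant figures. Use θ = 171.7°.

ω = 4.524 rad/s (from 0.72 rev/s).
Crank pin A relative to C: A = (d + r cosθ, r sinθ); lever angle φ = atan2(r sinθ, d + r cosθ).
Differentiating tanφ: φ̇ = rω(d cosθ + r)/(d² + r² + 2dr cosθ).
d² + r² + 2dr cosθ = |CA|² = 0.00355308 m²;  d cosθ + r = -0.057178 m.
|ω_lever| = |0.0583·4.524·-0.057178| / 0.00355308 = 4.2443 rad/s.

4.24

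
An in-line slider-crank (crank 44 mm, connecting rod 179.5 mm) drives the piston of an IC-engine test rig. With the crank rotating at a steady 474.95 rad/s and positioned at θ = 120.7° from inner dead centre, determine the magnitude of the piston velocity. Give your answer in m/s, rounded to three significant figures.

ω = 474.9 rad/s
For an in-line slider-crank, x = r cosθ + √(L² − r² sin²θ), so v = −rω sinθ·[1 + r cosθ/√(L² − r² sin²θ)].
With r = 0.044 m, L = 0.1795 m, θ = 120.7°: √(L² − r² sin²θ) = 0.17547 m.
v = −0.044·474.9·0.85985·[1 + 0.044·-0.51054/0.17547] = -15.669 m/s.
|v| = 15.669 m/s.

15.7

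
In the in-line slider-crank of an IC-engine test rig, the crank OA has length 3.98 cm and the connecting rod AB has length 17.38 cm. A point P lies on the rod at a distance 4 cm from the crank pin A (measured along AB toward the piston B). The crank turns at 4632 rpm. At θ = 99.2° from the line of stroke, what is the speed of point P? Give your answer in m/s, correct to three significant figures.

ω = 485.1 rad/s.  Crank-pin speed |V_A| = rω = 19.305 m/s, perpendicular to OA.
Rod angle: sinφ = −(r/L) sinθ ⇒ φ = -13.065°; ω_rod = −rω cosθ/√(L²−r²sin²θ) = +18.231 rad/s.
V_P = V_A + ω_rod × AP, with AP = 0.04 m along the rod.
Components: V_Px = −rω sinθ − a·ω_rod·sinφ = -18.892 m/s;  V_Py = rω cosθ + a·ω_rod·cosφ = -2.3762 m/s.
|V_P| = √(V_Px² + V_Py²) = 19.041 m/s.

19.0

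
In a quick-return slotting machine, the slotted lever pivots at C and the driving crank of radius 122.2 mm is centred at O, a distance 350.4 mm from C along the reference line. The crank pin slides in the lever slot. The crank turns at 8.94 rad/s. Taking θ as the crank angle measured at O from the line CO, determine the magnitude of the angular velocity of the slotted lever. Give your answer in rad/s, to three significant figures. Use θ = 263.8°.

0.717

ω = 8.94 rad/s
Crank pin A relative to C: A = (d + r cosθ, r sinθ); lever angle φ = atan2(r sinθ, d + r cosθ).
Differentiating tanφ: φ̇ = rω(d cosθ + r)/(d² + r² + 2dr cosθ).
d² + r² + 2dr cosθ = |CA|² = 0.128464 m²;  d cosθ + r = +0.084357 m.
|ω_lever| = |0.1222·8.94·+0.084357| / 0.128464 = 0.71738 rad/s.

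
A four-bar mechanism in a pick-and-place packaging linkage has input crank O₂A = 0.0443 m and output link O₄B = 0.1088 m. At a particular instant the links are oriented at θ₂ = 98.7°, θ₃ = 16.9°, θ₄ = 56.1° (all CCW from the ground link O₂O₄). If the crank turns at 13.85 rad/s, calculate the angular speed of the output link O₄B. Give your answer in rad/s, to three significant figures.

ω₂ = 13.85 rad/s
Differentiating the loop-closure r₂e^{iθ₂}+r₃e^{iθ₃}=r₁+r₄e^{iθ₄} gives r₂ω₂e^{iθ₂}+r₃ω₃e^{iθ₃}=r₄ω₄e^{iθ₄}.
Eliminating the other unknown: ω₄ = r₂ω₂ sin(θ₂−θ₃) / [r₄ sin(θ₄−θ₃)].
Numerator sine = +0.98978; denominator sine = +0.63203.
Result = 0.0443·13.85·(+0.98978) / (0.1088·(+0.63203)) = +8.8313 rad/s; magnitude 8.8313 rad/s.

8.83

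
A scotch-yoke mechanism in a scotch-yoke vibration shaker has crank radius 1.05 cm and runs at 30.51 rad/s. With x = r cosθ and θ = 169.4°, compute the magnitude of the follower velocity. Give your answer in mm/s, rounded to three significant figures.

58.9

ω = 30.51 rad/s
x = r cosθ ⇒ ẋ = −rω sinθ.
|v| = rω|sinθ| = 0.0105·30.51·|sin 169.4°| = 0.05893 m/s = 58.93 mm/s.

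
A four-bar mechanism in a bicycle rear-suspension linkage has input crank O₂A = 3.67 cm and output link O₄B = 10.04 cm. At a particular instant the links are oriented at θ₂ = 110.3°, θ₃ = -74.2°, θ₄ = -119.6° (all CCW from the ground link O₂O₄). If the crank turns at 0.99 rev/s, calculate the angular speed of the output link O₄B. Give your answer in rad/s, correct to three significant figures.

ω₂ = 6.22 rad/s (from 0.99 rev/s).
Differentiating the loop-closure r₂e^{iθ₂}+r₃e^{iθ₃}=r₁+r₄e^{iθ₄} gives r₂ω₂e^{iθ₂}+r₃ω₃e^{iθ₃}=r₄ω₄e^{iθ₄}.
Eliminating the other unknown: ω₄ = r₂ω₂ sin(θ₂−θ₃) / [r₄ sin(θ₄−θ₃)].
Numerator sine = -0.07846; denominator sine = -0.71203.
Result = 0.0367·6.22·(-0.07846) / (0.1004·(-0.71203)) = +0.25055 rad/s; magnitude 0.25055 rad/s.

0.251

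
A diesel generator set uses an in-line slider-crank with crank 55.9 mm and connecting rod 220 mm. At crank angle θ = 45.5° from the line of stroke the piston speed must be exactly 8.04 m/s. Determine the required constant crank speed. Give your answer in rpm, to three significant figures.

1630

For an in-line slider-crank, |v_piston| = rω|sinθ|·[1 + r cosθ/√(L² − r² sin²θ)].
With r = 0.0559 m, L = 0.22 m, θ = 45.5°: the bracketed kinematic factor |dx/dθ| = 0.047091 m.
ω = v/|dx/dθ| = 8.04/0.047091 = 170.73 rad/s.
N = 60ω/(2π) = 1630.4 rpm.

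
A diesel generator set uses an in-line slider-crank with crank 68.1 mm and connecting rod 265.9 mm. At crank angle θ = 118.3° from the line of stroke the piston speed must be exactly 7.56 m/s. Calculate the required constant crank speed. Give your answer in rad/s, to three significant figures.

144

For an in-line slider-crank, |v_piston| = rω|sinθ|·[1 + r cosθ/√(L² − r² sin²θ)].
With r = 0.0681 m, L = 0.2659 m, θ = 118.3°: the bracketed kinematic factor |dx/dθ| = 0.052488 m.
ω = v/|dx/dθ| = 7.56/0.052488 = 144.03 rad/s.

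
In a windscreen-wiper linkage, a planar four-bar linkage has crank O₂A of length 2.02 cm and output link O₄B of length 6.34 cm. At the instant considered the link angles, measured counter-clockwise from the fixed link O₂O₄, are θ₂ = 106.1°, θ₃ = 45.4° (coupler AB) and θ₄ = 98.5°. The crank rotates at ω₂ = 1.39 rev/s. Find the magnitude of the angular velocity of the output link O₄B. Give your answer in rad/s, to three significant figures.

3.03

ω₂ = 8.734 rad/s (from 1.39 rev/s).
Differentiating the loop-closure r₂e^{iθ₂}+r₃e^{iθ₃}=r₁+r₄e^{iθ₄} gives r₂ω₂e^{iθ₂}+r₃ω₃e^{iθ₃}=r₄ω₄e^{iθ₄}.
Eliminating the other unknown: ω₄ = r₂ω₂ sin(θ₂−θ₃) / [r₄ sin(θ₄−θ₃)].
Numerator sine = +0.87207; denominator sine = +0.79968.
Result = 0.0202·8.734·(+0.87207) / (0.0634·(+0.79968)) = +3.0345 rad/s; magnitude 3.0345 rad/s.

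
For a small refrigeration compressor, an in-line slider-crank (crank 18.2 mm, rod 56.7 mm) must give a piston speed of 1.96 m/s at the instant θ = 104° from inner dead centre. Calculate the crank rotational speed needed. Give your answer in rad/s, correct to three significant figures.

121

For an in-line slider-crank, |v_piston| = rω|sinθ|·[1 + r cosθ/√(L² − r² sin²θ)].
With r = 0.0182 m, L = 0.0567 m, θ = 104°: the bracketed kinematic factor |dx/dθ| = 0.016216 m.
ω = v/|dx/dθ| = 1.96/0.016216 = 120.87 rad/s.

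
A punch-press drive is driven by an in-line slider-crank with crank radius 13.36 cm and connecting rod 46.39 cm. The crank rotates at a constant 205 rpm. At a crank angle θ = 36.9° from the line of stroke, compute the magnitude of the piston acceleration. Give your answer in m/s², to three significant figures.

ω = 2π·205/60 = 21.47 rad/s
x(θ) = r cosθ + √(L² − r² sin²θ); with ω constant, a = ω²·d²x/dθ².
d²x/dθ² = −r cosθ − r²(cos2θ)/√u − r⁴ sin²2θ/(4u^{3/2}),  u = L² − r² sin²θ = 0.208769 m².
Substituting r = 0.1336 m, L = 0.4639 m, θ = 36.9°: d²x/dθ² = -0.11851 m.
a = ω²·d²x/dθ² = (21.47)²·(-0.11851) = -54.614 m/s²;  |a| = 54.614 m/s².

54.6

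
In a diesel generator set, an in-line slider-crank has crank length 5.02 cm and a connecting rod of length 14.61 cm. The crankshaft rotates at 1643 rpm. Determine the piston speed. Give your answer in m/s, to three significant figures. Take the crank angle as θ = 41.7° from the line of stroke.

7.26

ω = 2π·1643/60 = 172.1 rad/s
For an in-line slider-crank, x = r cosθ + √(L² − r² sin²θ), so v = −rω sinθ·[1 + r cosθ/√(L² − r² sin²θ)].
With r = 0.0502 m, L = 0.1461 m, θ = 41.7°: √(L² − r² sin²θ) = 0.14223 m.
v = −0.0502·172.1·0.66523·[1 + 0.0502·0.74664/0.14223] = -7.2598 m/s.
|v| = 7.2598 m/s.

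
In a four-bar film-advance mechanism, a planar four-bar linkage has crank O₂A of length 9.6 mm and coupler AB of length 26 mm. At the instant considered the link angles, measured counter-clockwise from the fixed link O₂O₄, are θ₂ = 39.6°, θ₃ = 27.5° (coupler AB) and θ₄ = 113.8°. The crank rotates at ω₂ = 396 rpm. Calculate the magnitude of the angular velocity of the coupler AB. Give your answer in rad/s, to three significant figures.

ω₂ = 41.47 rad/s (from 396 rpm).
Differentiating the loop-closure r₂e^{iθ₂}+r₃e^{iθ₃}=r₁+r₄e^{iθ₄} gives r₂ω₂e^{iθ₂}+r₃ω₃e^{iθ₃}=r₄ω₄e^{iθ₄}.
Eliminating the other unknown: ω₃ = r₂ω₂ sin(θ₄−θ₂) / [r₃ sin(θ₃−θ₄)].
Numerator sine = +0.96222; denominator sine = -0.99792.
Result = 0.0096·41.47·(+0.96222) / (0.026·(-0.99792)) = -14.764 rad/s; magnitude 14.764 rad/s.

14.8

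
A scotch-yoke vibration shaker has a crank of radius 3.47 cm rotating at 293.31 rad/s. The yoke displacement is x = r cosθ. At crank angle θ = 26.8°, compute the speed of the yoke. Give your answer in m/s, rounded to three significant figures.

4.59

ω = 293.3 rad/s
x = r cosθ ⇒ ẋ = −rω sinθ.
|v| = rω|sinθ| = 0.0347·293.3·|sin 26.8°| = 4.589 m/s.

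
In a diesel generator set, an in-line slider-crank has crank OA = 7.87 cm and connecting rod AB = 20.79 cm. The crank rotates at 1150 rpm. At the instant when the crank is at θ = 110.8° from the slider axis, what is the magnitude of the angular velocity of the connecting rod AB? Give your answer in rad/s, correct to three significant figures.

ω = 120.4 rad/s (converted from 1150 rpm).
The rod makes angle φ with the slider axis where L sinφ = r sinθ; differentiating, L cosφ·φ̇ = r ω cosθ.
L cosφ = √(L² − r² sin²θ) = 0.19445 m.
|ω_rod| = r ω |cosθ| / √(L² − r² sin²θ) = 0.0787·120.4·0.35511/0.19445 = 17.308 rad/s.

17.3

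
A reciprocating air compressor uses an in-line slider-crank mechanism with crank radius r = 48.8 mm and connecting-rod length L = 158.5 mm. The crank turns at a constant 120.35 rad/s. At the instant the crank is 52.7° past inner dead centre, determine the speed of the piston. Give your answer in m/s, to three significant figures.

5.57

ω = 120.3 rad/s
For an in-line slider-crank, x = r cosθ + √(L² − r² sin²θ), so v = −rω sinθ·[1 + r cosθ/√(L² − r² sin²θ)].
With r = 0.0488 m, L = 0.1585 m, θ = 52.7°: √(L² − r² sin²θ) = 0.15367 m.
v = −0.0488·120.3·0.79547·[1 + 0.0488·0.60599/0.15367] = -5.5709 m/s.
|v| = 5.5709 m/s.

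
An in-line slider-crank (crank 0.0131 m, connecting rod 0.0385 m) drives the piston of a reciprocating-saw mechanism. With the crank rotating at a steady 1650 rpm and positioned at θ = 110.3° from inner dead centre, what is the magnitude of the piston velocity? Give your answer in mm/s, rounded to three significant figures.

ω = 2π·1650/60 = 172.8 rad/s
For an in-line slider-crank, x = r cosθ + √(L² − r² sin²θ), so v = −rω sinθ·[1 + r cosθ/√(L² − r² sin²θ)].
With r = 0.0131 m, L = 0.0385 m, θ = 110.3°: √(L² − r² sin²θ) = 0.036487 m.
v = −0.0131·172.8·0.93789·[1 + 0.0131·-0.34694/0.036487] = -1.8585 m/s.
|v| = 1.8585 m/s = 1858.5 mm/s.

1860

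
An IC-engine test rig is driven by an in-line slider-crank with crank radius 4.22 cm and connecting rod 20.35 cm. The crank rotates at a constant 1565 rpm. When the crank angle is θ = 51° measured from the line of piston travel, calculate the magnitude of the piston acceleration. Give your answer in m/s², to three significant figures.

ω = 2π·1565/60 = 163.9 rad/s
x(θ) = r cosθ + √(L² − r² sin²θ); with ω constant, a = ω²·d²x/dθ².
d²x/dθ² = −r cosθ − r²(cos2θ)/√u − r⁴ sin²2θ/(4u^{3/2}),  u = L² − r² sin²θ = 0.0403367 m².
Substituting r = 0.0422 m, L = 0.2035 m, θ = 51°: d²x/dθ² = -0.024807 m.
a = ω²·d²x/dθ² = (163.9)²·(-0.024807) = -666.3 m/s²;  |a| = 666.3 m/s².

666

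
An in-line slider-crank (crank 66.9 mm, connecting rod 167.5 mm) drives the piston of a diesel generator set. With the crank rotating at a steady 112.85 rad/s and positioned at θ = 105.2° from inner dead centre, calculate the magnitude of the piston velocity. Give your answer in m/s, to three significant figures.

6.46

ω = 112.8 rad/s
For an in-line slider-crank, x = r cosθ + √(L² − r² sin²θ), so v = −rω sinθ·[1 + r cosθ/√(L² − r² sin²θ)].
With r = 0.0669 m, L = 0.1675 m, θ = 105.2°: √(L² − r² sin²θ) = 0.15456 m.
v = −0.0669·112.8·0.96502·[1 + 0.0669·-0.26219/0.15456] = -6.4587 m/s.
|v| = 6.4587 m/s.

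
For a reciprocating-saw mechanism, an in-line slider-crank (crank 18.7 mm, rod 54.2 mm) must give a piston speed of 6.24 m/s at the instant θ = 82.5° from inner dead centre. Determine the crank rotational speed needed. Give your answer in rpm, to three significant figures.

For an in-line slider-crank, |v_piston| = rω|sinθ|·[1 + r cosθ/√(L² − r² sin²θ)].
With r = 0.0187 m, L = 0.0542 m, θ = 82.5°: the bracketed kinematic factor |dx/dθ| = 0.019429 m.
ω = v/|dx/dθ| = 6.24/0.019429 = 321.18 rad/s.
N = 60ω/(2π) = 3067 rpm.

3070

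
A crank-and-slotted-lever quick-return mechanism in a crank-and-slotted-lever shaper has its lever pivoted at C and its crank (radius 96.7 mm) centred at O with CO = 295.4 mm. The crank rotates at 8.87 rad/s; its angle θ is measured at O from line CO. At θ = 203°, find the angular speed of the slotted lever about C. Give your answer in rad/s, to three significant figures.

ω = 8.87 rad/s
Crank pin A relative to C: A = (d + r cosθ, r sinθ); lever angle φ = atan2(r sinθ, d + r cosθ).
Differentiating tanφ: φ̇ = rω(d cosθ + r)/(d² + r² + 2dr cosθ).
d² + r² + 2dr cosθ = |CA|² = 0.0440233 m²;  d cosθ + r = -0.17522 m.
|ω_lever| = |0.0967·8.87·-0.17522| / 0.0440233 = 3.4138 rad/s.

3.41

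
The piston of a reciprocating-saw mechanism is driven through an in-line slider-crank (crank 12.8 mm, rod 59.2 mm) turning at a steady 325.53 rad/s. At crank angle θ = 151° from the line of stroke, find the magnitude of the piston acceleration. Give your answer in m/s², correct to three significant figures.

1030

ω = 325.5 rad/s
x(θ) = r cosθ + √(L² − r² sin²θ); with ω constant, a = ω²·d²x/dθ².
d²x/dθ² = −r cosθ − r²(cos2θ)/√u − r⁴ sin²2θ/(4u^{3/2}),  u = L² − r² sin²θ = 0.00346613 m².
Substituting r = 0.0128 m, L = 0.0592 m, θ = 151°: d²x/dθ² = +0.0096968 m.
a = ω²·d²x/dθ² = (325.5)²·(+0.0096968) = +1027.6 m/s²;  |a| = 1027.6 m/s².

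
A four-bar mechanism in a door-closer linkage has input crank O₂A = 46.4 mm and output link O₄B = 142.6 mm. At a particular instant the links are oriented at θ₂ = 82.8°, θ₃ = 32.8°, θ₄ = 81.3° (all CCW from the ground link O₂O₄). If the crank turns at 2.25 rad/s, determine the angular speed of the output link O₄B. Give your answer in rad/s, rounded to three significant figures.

0.749

ω₂ = 2.25 rad/s
Differentiating the loop-closure r₂e^{iθ₂}+r₃e^{iθ₃}=r₁+r₄e^{iθ₄} gives r₂ω₂e^{iθ₂}+r₃ω₃e^{iθ₃}=r₄ω₄e^{iθ₄}.
Eliminating the other unknown: ω₄ = r₂ω₂ sin(θ₂−θ₃) / [r₄ sin(θ₄−θ₃)].
Numerator sine = +0.76604; denominator sine = +0.74896.
Result = 0.0464·2.25·(+0.76604) / (0.1426·(+0.74896)) = +0.74882 rad/s; magnitude 0.74882 rad/s.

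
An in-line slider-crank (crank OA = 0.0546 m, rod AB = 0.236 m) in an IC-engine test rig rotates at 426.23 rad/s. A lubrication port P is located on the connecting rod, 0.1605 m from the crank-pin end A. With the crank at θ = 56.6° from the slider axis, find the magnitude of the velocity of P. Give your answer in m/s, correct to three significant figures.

21.5

ω = 426.2 rad/s.  Crank-pin speed |V_A| = rω = 23.272 m/s, perpendicular to OA.
Rod angle: sinφ = −(r/L) sinθ ⇒ φ = -11.136°; ω_rod = −rω cosθ/√(L²−r²sin²θ) = -55.325 rad/s.
V_P = V_A + ω_rod × AP, with AP = 0.1605 m along the rod.
Components: V_Px = −rω sinθ − a·ω_rod·sinφ = -21.144 m/s;  V_Py = rω cosθ + a·ω_rod·cosφ = +4.0984 m/s.
|V_P| = √(V_Px² + V_Py²) = 21.537 m/s.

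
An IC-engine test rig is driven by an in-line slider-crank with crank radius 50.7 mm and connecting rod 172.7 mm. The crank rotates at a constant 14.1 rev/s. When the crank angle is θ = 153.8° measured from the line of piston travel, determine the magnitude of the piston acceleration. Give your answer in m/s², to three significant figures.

284

ω = 2π·14.1 = 88.59 rad/s
x(θ) = r cosθ + √(L² − r² sin²θ); with ω constant, a = ω²·d²x/dθ².
d²x/dθ² = −r cosθ − r²(cos2θ)/√u − r⁴ sin²2θ/(4u^{3/2}),  u = L² − r² sin²θ = 0.0293242 m².
Substituting r = 0.0507 m, L = 0.1727 m, θ = 153.8°: d²x/dθ² = +0.036126 m.
a = ω²·d²x/dθ² = (88.59)²·(+0.036126) = +283.54 m/s²;  |a| = 283.54 m/s².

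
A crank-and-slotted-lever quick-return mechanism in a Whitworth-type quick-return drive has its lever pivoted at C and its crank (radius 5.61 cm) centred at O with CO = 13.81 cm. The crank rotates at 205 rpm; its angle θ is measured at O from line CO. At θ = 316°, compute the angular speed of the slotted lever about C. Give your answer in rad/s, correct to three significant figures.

5.61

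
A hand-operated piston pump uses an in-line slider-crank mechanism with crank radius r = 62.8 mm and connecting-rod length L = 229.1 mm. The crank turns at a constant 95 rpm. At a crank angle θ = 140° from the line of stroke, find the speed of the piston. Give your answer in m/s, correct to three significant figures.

ω = 2π·95/60 = 9.948 rad/s
For an in-line slider-crank, x = r cosθ + √(L² − r² sin²θ), so v = −rω sinθ·[1 + r cosθ/√(L² − r² sin²θ)].
With r = 0.0628 m, L = 0.2291 m, θ = 140°: √(L² − r² sin²θ) = 0.22552 m.
v = −0.0628·9.948·0.64279·[1 + 0.0628·-0.76604/0.22552] = -0.31592 m/s.
|v| = 0.31592 m/s.

0.316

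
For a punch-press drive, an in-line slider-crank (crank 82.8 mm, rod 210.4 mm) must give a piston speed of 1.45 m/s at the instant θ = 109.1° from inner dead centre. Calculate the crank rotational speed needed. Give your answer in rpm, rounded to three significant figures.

205

For an in-line slider-crank, |v_piston| = rω|sinθ|·[1 + r cosθ/√(L² − r² sin²θ)].
With r = 0.0828 m, L = 0.2104 m, θ = 109.1°: the bracketed kinematic factor |dx/dθ| = 0.067388 m.
ω = v/|dx/dθ| = 1.45/0.067388 = 21.517 rad/s.
N = 60ω/(2π) = 205.47 rpm.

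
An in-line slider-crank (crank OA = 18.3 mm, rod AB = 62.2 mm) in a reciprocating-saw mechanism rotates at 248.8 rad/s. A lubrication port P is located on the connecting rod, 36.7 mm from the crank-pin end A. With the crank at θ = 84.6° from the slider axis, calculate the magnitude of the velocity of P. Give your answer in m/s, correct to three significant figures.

4.61

ω = 248.8 rad/s.  Crank-pin speed |V_A| = rω = 4.553 m/s, perpendicular to OA.
Rod angle: sinφ = −(r/L) sinθ ⇒ φ = -17.032°; ω_rod = −rω cosθ/√(L²−r²sin²θ) = -7.2047 rad/s.
V_P = V_A + ω_rod × AP, with AP = 0.0367 m along the rod.
Components: V_Px = −rω sinθ − a·ω_rod·sinφ = -4.6103 m/s;  V_Py = rω cosθ + a·ω_rod·cosφ = +0.17566 m/s.
|V_P| = √(V_Px² + V_Py²) = 4.6136 m/s.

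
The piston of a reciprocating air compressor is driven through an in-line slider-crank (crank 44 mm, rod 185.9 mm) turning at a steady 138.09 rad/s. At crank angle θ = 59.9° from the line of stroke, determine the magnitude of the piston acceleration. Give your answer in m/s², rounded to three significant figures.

322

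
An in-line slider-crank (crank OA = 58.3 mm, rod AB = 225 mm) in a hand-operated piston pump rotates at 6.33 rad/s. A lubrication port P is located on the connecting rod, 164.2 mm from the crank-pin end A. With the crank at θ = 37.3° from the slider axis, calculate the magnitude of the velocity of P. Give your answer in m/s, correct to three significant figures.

0.270

ω = 6.33 rad/s.  Crank-pin speed |V_A| = rω = 0.36904 m/s, perpendicular to OA.
Rod angle: sinφ = −(r/L) sinθ ⇒ φ = -9.034°; ω_rod = −rω cosθ/√(L²−r²sin²θ) = -1.3211 rad/s.
V_P = V_A + ω_rod × AP, with AP = 0.1642 m along the rod.
Components: V_Px = −rω sinθ − a·ω_rod·sinφ = -0.25769 m/s;  V_Py = rω cosθ + a·ω_rod·cosφ = +0.079327 m/s.
|V_P| = √(V_Px² + V_Py²) = 0.26963 m/s.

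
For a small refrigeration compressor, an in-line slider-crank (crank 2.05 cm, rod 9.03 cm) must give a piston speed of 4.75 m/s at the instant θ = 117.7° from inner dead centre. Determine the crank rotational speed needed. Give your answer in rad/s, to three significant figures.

For an in-line slider-crank, |v_piston| = rω|sinθ|·[1 + r cosθ/√(L² − r² sin²θ)].
With r = 0.0205 m, L = 0.0903 m, θ = 117.7°: the bracketed kinematic factor |dx/dθ| = 0.016195 m.
ω = v/|dx/dθ| = 4.75/0.016195 = 293.3 rad/s.

293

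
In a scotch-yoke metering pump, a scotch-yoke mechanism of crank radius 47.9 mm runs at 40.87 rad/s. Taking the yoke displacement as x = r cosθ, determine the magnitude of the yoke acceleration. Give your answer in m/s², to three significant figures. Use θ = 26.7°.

71.5

ω = 40.87 rad/s
x = r cosθ ⇒ ẍ = −rω² cosθ (ω constant).
|a| = rω²|cosθ| = 0.0479·(40.87)²·|cos 26.7°| = 71.479 m/s².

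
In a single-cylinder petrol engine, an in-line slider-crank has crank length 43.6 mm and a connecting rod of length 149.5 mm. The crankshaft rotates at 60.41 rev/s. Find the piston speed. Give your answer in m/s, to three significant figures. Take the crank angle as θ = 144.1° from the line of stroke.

7.38

ω = 2π·60.4 = 379.6 rad/s
For an in-line slider-crank, x = r cosθ + √(L² − r² sin²θ), so v = −rω sinθ·[1 + r cosθ/√(L² − r² sin²θ)].
With r = 0.0436 m, L = 0.1495 m, θ = 144.1°: √(L² − r² sin²θ) = 0.1473 m.
v = −0.0436·379.6·0.58637·[1 + 0.0436·-0.81004/0.1473] = -7.3772 m/s.
|v| = 7.3772 m/s.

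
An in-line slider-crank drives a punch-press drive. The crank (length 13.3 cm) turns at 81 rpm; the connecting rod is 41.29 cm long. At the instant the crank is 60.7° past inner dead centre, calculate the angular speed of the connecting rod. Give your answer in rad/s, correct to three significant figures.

ω = 8.482 rad/s (converted from 81 rpm).
The rod makes angle φ with the slider axis where L sinφ = r sinθ; differentiating, L cosφ·φ̇ = r ω cosθ.
L cosφ = √(L² − r² sin²θ) = 0.39627 m.
|ω_rod| = r ω |cosθ| / √(L² − r² sin²θ) = 0.133·8.482·0.48938/0.39627 = 1.3932 rad/s.

1.39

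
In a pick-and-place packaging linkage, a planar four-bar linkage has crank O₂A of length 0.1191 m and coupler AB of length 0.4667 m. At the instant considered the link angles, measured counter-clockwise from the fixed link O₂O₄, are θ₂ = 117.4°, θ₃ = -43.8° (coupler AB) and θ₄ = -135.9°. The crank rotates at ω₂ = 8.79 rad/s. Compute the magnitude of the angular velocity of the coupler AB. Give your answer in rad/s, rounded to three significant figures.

2.15

ω₂ = 8.79 rad/s
Differentiating the loop-closure r₂e^{iθ₂}+r₃e^{iθ₃}=r₁+r₄e^{iθ₄} gives r₂ω₂e^{iθ₂}+r₃ω₃e^{iθ₃}=r₄ω₄e^{iθ₄}.
Eliminating the other unknown: ω₃ = r₂ω₂ sin(θ₄−θ₂) / [r₃ sin(θ₃−θ₄)].
Numerator sine = +0.95782; denominator sine = +0.99933.
Result = 0.1191·8.79·(+0.95782) / (0.4667·(+0.99933)) = +2.15 rad/s; magnitude 2.15 rad/s.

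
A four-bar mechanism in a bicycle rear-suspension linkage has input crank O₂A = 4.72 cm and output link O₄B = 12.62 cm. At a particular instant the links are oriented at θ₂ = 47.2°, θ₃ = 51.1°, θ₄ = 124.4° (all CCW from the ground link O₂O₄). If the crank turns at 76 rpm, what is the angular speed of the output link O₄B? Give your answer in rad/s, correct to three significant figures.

ω₂ = 7.959 rad/s (from 76 rpm).
Differentiating the loop-closure r₂e^{iθ₂}+r₃e^{iθ₃}=r₁+r₄e^{iθ₄} gives r₂ω₂e^{iθ₂}+r₃ω₃e^{iθ₃}=r₄ω₄e^{iθ₄}.
Eliminating the other unknown: ω₄ = r₂ω₂ sin(θ₂−θ₃) / [r₄ sin(θ₄−θ₃)].
Numerator sine = -0.06802; denominator sine = +0.95782.
Result = 0.0472·7.959·(-0.06802) / (0.1262·(+0.95782)) = -0.21137 rad/s; magnitude 0.21137 rad/s.

0.211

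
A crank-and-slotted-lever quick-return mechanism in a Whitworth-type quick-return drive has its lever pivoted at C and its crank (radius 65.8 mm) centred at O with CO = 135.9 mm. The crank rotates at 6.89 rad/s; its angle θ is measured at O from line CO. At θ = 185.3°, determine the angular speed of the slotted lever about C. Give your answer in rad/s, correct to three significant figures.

ω = 6.89 rad/s
Crank pin A relative to C: A = (d + r cosθ, r sinθ); lever angle φ = atan2(r sinθ, d + r cosθ).
Differentiating tanφ: φ̇ = rω(d cosθ + r)/(d² + r² + 2dr cosθ).
d² + r² + 2dr cosθ = |CA|² = 0.00499047 m²;  d cosθ + r = -0.069519 m.
|ω_lever| = |0.0658·6.89·-0.069519| / 0.00499047 = 6.3155 rad/s.

6.32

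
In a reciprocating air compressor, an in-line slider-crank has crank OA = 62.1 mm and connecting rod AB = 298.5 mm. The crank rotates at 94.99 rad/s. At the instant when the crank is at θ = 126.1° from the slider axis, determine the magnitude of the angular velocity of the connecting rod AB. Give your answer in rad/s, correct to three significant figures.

11.8

ω = 94.99 rad/s
The rod makes angle φ with the slider axis where L sinφ = r sinθ; differentiating, L cosφ·φ̇ = r ω cosθ.
L cosφ = √(L² − r² sin²θ) = 0.29425 m.
|ω_rod| = r ω |cosθ| / √(L² − r² sin²θ) = 0.0621·94.99·0.58920/0.29425 = 11.812 rad/s.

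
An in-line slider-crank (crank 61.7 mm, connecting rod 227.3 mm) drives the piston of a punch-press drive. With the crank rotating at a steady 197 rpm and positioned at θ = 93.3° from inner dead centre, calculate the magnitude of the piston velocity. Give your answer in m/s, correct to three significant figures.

1.25

ω = 2π·197/60 = 20.63 rad/s
For an in-line slider-crank, x = r cosθ + √(L² − r² sin²θ), so v = −rω sinθ·[1 + r cosθ/√(L² − r² sin²θ)].
With r = 0.0617 m, L = 0.2273 m, θ = 93.3°: √(L² − r² sin²θ) = 0.21879 m.
v = −0.0617·20.63·0.99834·[1 + 0.0617·-0.05756/0.21879] = -1.2501 m/s.
|v| = 1.2501 m/s.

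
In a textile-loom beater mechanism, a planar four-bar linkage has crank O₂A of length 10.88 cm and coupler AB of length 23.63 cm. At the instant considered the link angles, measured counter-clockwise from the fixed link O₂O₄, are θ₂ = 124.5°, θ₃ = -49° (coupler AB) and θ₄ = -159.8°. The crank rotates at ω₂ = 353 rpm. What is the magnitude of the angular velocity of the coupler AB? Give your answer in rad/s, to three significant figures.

ω₂ = 36.97 rad/s (from 353 rpm).
Differentiating the loop-closure r₂e^{iθ₂}+r₃e^{iθ₃}=r₁+r₄e^{iθ₄} gives r₂ω₂e^{iθ₂}+r₃ω₃e^{iθ₃}=r₄ω₄e^{iθ₄}.
Eliminating the other unknown: ω₃ = r₂ω₂ sin(θ₄−θ₂) / [r₃ sin(θ₃−θ₄)].
Numerator sine = +0.96902; denominator sine = +0.93483.
Result = 0.1088·36.97·(+0.96902) / (0.2363·(+0.93483)) = +17.643 rad/s; magnitude 17.643 rad/s.

17.6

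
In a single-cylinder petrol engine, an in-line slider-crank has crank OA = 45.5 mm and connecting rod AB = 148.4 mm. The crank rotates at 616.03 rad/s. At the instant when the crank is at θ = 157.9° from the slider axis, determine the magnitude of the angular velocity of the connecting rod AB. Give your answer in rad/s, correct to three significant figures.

ω = 616 rad/s
The rod makes angle φ with the slider axis where L sinφ = r sinθ; differentiating, L cosφ·φ̇ = r ω cosθ.
L cosφ = √(L² − r² sin²θ) = 0.14741 m.
|ω_rod| = r ω |cosθ| / √(L² − r² sin²θ) = 0.0455·616·0.92653/0.14741 = 176.18 rad/s.

176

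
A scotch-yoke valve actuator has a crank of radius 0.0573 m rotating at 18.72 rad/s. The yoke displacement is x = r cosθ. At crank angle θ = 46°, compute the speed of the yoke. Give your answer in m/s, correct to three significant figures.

ω = 18.72 rad/s
x = r cosθ ⇒ ẋ = −rω sinθ.
|v| = rω|sinθ| = 0.0573·18.72·|sin 46°| = 0.7716 m/s.

0.772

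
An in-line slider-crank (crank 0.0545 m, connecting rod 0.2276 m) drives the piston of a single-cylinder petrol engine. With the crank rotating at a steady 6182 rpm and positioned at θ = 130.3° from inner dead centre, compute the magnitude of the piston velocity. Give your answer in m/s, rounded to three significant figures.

ω = 2π·6182/60 = 647.4 rad/s
For an in-line slider-crank, x = r cosθ + √(L² − r² sin²θ), so v = −rω sinθ·[1 + r cosθ/√(L² − r² sin²θ)].
With r = 0.0545 m, L = 0.2276 m, θ = 130.3°: √(L² − r² sin²θ) = 0.22377 m.
v = −0.0545·647.4·0.76267·[1 + 0.0545·-0.64679/0.22377] = -22.67 m/s.
|v| = 22.67 m/s.

22.7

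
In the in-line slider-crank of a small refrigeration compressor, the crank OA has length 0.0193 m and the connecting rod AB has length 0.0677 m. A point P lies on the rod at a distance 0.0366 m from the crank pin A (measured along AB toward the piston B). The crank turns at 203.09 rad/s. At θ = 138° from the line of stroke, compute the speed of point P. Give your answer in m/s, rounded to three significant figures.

ω = 203.1 rad/s.  Crank-pin speed |V_A| = rω = 3.9196 m/s, perpendicular to OA.
Rod angle: sinφ = −(r/L) sinθ ⇒ φ = -10.997°; ω_rod = −rω cosθ/√(L²−r²sin²θ) = +43.831 rad/s.
V_P = V_A + ω_rod × AP, with AP = 0.0366 m along the rod.
Components: V_Px = −rω sinθ − a·ω_rod·sinφ = -2.3167 m/s;  V_Py = rω cosθ + a·ω_rod·cosφ = -1.3381 m/s.
|V_P| = √(V_Px² + V_Py²) = 2.6754 m/s.

2.68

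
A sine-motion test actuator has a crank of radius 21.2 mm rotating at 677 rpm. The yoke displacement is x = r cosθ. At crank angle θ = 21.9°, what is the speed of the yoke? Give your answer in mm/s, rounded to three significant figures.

ω = 70.9 rad/s (from 677 rpm).
x = r cosθ ⇒ ẋ = −rω sinθ.
|v| = rω|sinθ| = 0.0212·70.9·|sin 21.9°| = 0.56059 m/s = 560.59 mm/s.

561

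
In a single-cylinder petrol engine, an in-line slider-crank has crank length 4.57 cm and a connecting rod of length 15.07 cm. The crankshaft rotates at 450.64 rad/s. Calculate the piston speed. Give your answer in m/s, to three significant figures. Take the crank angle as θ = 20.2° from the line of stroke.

ω = 450.6 rad/s
For an in-line slider-crank, x = r cosθ + √(L² − r² sin²θ), so v = −rω sinθ·[1 + r cosθ/√(L² − r² sin²θ)].
With r = 0.0457 m, L = 0.1507 m, θ = 20.2°: √(L² − r² sin²θ) = 0.14987 m.
v = −0.0457·450.6·0.34530·[1 + 0.0457·0.93849/0.14987] = -9.1462 m/s.
|v| = 9.1462 m/s.

9.15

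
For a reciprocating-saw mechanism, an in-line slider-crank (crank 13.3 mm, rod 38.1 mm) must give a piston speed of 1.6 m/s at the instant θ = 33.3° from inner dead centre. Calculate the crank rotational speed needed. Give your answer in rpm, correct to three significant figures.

1610

For an in-line slider-crank, |v_piston| = rω|sinθ|·[1 + r cosθ/√(L² − r² sin²θ)].
With r = 0.0133 m, L = 0.0381 m, θ = 33.3°: the bracketed kinematic factor |dx/dθ| = 0.0094727 m.
ω = v/|dx/dθ| = 1.6/0.0094727 = 168.91 rad/s.
N = 60ω/(2π) = 1612.9 rpm.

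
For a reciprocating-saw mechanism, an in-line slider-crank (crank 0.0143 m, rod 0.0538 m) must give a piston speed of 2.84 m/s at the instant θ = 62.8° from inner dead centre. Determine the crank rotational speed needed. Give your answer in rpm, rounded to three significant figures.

1900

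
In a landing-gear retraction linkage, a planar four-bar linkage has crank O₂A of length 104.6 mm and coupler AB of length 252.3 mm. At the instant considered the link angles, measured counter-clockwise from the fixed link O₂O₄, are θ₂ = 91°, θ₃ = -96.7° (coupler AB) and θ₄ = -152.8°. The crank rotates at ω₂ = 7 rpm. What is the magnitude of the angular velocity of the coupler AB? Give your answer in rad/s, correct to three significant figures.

ω₂ = 0.733 rad/s (from 7 rpm).
Differentiating the loop-closure r₂e^{iθ₂}+r₃e^{iθ₃}=r₁+r₄e^{iθ₄} gives r₂ω₂e^{iθ₂}+r₃ω₃e^{iθ₃}=r₄ω₄e^{iθ₄}.
Eliminating the other unknown: ω₃ = r₂ω₂ sin(θ₄−θ₂) / [r₃ sin(θ₃−θ₄)].
Numerator sine = +0.89726; denominator sine = +0.83001.
Result = 0.1046·0.733·(+0.89726) / (0.2523·(+0.83001)) = +0.32853 rad/s; magnitude 0.32853 rad/s.

0.329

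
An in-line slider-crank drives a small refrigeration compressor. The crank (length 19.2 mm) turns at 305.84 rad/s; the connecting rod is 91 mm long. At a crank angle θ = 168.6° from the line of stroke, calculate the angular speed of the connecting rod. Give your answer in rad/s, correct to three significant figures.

63.3

ω = 305.8 rad/s
The rod makes angle φ with the slider axis where L sinφ = r sinθ; differentiating, L cosφ·φ̇ = r ω cosθ.
L cosφ = √(L² − r² sin²θ) = 0.090921 m.
|ω_rod| = r ω |cosθ| / √(L² − r² sin²θ) = 0.0192·305.8·0.98027/0.090921 = 63.311 rad/s.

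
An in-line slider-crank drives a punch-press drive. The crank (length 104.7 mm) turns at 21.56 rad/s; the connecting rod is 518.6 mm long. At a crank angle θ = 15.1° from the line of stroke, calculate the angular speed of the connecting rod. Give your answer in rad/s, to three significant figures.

4.21

ω = 21.56 rad/s
The rod makes angle φ with the slider axis where L sinφ = r sinθ; differentiating, L cosφ·φ̇ = r ω cosθ.
L cosφ = √(L² − r² sin²θ) = 0.51788 m.
|ω_rod| = r ω |cosθ| / √(L² − r² sin²θ) = 0.1047·21.56·0.96547/0.51788 = 4.2083 rad/s.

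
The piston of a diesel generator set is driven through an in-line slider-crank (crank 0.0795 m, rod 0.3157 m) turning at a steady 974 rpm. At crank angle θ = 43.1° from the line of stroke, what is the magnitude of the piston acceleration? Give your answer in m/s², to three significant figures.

621

ω = 2π·974/60 = 102 rad/s
x(θ) = r cosθ + √(L² − r² sin²θ); with ω constant, a = ω²·d²x/dθ².
d²x/dθ² = −r cosθ − r²(cos2θ)/√u − r⁴ sin²2θ/(4u^{3/2}),  u = L² − r² sin²θ = 0.0967158 m².
Substituting r = 0.0795 m, L = 0.3157 m, θ = 43.1°: d²x/dθ² = -0.059725 m.
a = ω²·d²x/dθ² = (102)²·(-0.059725) = -621.35 m/s²;  |a| = 621.35 m/s².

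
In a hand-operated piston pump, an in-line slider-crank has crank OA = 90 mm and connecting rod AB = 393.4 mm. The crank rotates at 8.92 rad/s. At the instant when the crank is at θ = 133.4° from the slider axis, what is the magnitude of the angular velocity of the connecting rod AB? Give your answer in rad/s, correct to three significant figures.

ω = 8.92 rad/s
The rod makes angle φ with the slider axis where L sinφ = r sinθ; differentiating, L cosφ·φ̇ = r ω cosθ.
L cosφ = √(L² − r² sin²θ) = 0.38793 m.
|ω_rod| = r ω |cosθ| / √(L² − r² sin²θ) = 0.09·8.92·0.68709/0.38793 = 1.4219 rad/s.

1.42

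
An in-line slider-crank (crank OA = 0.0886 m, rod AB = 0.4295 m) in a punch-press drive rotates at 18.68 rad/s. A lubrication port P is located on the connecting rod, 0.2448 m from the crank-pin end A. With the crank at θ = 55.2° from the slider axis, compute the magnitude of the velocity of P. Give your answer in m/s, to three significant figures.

ω = 18.68 rad/s.  Crank-pin speed |V_A| = rω = 1.655 m/s, perpendicular to OA.
Rod angle: sinφ = −(r/L) sinθ ⇒ φ = -9.752°; ω_rod = −rω cosθ/√(L²−r²sin²θ) = -2.2315 rad/s.
V_P = V_A + ω_rod × AP, with AP = 0.2448 m along the rod.
Components: V_Px = −rω sinθ − a·ω_rod·sinφ = -1.4516 m/s;  V_Py = rω cosθ + a·ω_rod·cosφ = +0.40619 m/s.
|V_P| = √(V_Px² + V_Py²) = 1.5073 m/s.

1.51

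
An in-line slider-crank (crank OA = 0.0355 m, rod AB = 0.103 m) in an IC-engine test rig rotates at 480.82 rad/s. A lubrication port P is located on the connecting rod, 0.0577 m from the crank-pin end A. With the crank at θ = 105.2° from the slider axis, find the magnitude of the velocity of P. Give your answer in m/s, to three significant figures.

15.7

ω = 480.8 rad/s.  Crank-pin speed |V_A| = rω = 17.069 m/s, perpendicular to OA.
Rod angle: sinφ = −(r/L) sinθ ⇒ φ = -19.427°; ω_rod = −rω cosθ/√(L²−r²sin²θ) = +46.073 rad/s.
V_P = V_A + ω_rod × AP, with AP = 0.0577 m along the rod.
Components: V_Px = −rω sinθ − a·ω_rod·sinφ = -15.588 m/s;  V_Py = rω cosθ + a·ω_rod·cosφ = -1.9683 m/s.
|V_P| = √(V_Px² + V_Py²) = 15.712 m/s.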